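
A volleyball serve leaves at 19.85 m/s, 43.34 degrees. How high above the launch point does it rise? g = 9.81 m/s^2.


H = (v*sin(theta))^2 / (2*g)
vy = v*sin(theta) = 19.85 * sin(43.34 deg) = 13.6236 m/s
H = vy^2 / (2*g) = 185.6018 / (2*9.81)
H = 185.6018 / 19.62 = 9.4598 m

9.4598 m


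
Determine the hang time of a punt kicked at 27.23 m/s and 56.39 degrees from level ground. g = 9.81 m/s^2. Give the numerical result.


T = 2*v*sin(theta)/g
sin(theta) = sin(56.39 deg) = 0.8328
T = 2*27.23*0.8328 / 9.81
T = 45.3556 / 9.81 = 4.6234 s

4.6234 s


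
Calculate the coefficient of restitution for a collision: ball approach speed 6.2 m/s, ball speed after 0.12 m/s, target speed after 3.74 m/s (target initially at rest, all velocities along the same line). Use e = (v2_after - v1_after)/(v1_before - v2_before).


e = (v2_after - v1_after) / (v1_before - v2_before)
Numerator = 3.74 - 0.12 = 3.62
Denominator = 6.2 - 0 = 6.2
e = 3.62 / 6.2 = 0.5839

0.5839


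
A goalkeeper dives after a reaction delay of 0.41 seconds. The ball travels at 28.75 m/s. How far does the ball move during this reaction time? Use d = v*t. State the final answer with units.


d = v * t
d = 28.75 * 0.41
d = 11.7875 m

11.7875 m


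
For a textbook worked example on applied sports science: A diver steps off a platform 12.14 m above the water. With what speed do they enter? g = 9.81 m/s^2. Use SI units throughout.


v = sqrt(2 * g * h)
v = sqrt(2 * 9.81 * 12.14)
v = sqrt(238.1868) = 15.4333 m/s

15.4333 m/s


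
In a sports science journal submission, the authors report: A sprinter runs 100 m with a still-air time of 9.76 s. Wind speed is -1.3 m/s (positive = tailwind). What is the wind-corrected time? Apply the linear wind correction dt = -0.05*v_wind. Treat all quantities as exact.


dt = -0.05 * v_wind = -0.05 * -1.3 = 0.065 s
t_corrected = t_still + dt = 9.76 + (0.065)
t_corrected = 9.825 s

9.825 s


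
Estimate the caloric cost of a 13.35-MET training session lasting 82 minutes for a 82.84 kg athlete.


kcal = MET * mass * time_hr
Convert time: 82 min = 1.3667 hr
kcal = 13.35 * 82.84 * 1.3667
kcal = 1511.4158 kcal

1511.4158 kcal


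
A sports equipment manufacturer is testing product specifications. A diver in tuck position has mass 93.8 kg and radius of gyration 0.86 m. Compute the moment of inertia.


I = m * k^2
I = 93.8 * 0.86^2
I = 93.8 * 0.7396 = 69.3745 kg*m^2

69.3745 kg*m^2


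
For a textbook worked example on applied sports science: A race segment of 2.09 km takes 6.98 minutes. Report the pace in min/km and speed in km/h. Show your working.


Pace = time / distance = 6.98 min / 2.09 km = 3.3397 min/km
Speed = distance / time_in_hours = 2.09 / 0.1163 hr
Speed = 17.9656 km/h

3.3397 min/km, 17.9656 km/h


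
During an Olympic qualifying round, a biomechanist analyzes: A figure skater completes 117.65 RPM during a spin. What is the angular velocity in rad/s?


omega = RPM * 2 * pi / 60
omega = 117.65 * 2 * 3.14159 / 60
omega = 739.2168 / 60 = 12.3203 rad/s

12.3203 rad/s


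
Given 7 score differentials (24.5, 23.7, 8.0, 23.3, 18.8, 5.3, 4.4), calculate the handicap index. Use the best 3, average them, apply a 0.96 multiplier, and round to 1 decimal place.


All differentials: 24.5, 23.7, 8.0, 23.3, 18.8, 5.3, 4.4
Sorted: 4.4, 5.3, 8.0, 18.8, 23.3, 23.7, 24.5
Best 3: 4.4, 5.3, 8.0
Average of best = 17.7 / 3 = 5.9
Raw index = 5.9 * 0.96 = 5.664
Handicap index = round(5.664, 1) = 5.7

5.7


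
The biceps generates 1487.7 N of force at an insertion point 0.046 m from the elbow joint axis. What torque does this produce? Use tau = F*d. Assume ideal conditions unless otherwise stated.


tau = F * d
tau = 1487.7 * 0.046
tau = 68.4342 N*m

68.4342 N*m


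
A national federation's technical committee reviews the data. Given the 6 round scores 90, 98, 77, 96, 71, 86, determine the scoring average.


Average = sum / n
Sum = 518
Average = 518 / 6 = 86.3333

86.3333


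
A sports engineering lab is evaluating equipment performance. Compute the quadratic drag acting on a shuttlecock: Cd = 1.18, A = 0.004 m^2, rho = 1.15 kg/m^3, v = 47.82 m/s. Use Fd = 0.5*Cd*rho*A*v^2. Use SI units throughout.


Fd = 0.5 * Cd * rho * A * v^2
Fd = 0.5 * 1.18 * 1.15 * 0.004 * 47.82^2
v^2 = 2286.7524
Fd = 0.5 * 1.18 * 1.15 * 0.004 * 2286.7524 = 6.2062 N

6.2062 N


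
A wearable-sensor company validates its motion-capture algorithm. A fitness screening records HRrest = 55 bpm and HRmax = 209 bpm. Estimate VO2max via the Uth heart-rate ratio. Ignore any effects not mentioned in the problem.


VO2max = 15.3 * HRmax / HRrest
VO2max = 15.3 * 209 / 55
VO2max = 3197.7 / 55 = 58.14 mL/kg/min

58.14 mL/kg/min


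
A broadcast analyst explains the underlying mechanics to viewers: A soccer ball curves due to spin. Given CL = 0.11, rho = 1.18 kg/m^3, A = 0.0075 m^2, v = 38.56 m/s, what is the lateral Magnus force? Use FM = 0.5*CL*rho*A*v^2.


FM = 0.5 * CL * rho * A * v^2
FM = 0.5 * 0.11 * 1.18 * 0.0075 * 38.56^2
v^2 = 1486.8736
FM = 0.5 * 0.11 * 1.18 * 0.0075 * 1486.8736 = 0.7237 N

0.7237 N


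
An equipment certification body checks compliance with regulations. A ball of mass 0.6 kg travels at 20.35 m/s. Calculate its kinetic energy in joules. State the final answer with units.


KE = 0.5 * m * v^2
KE = 0.5 * 0.6 * 20.35^2
KE = 0.5 * 0.6 * 414.1225 = 124.2368 J

124.2368 J


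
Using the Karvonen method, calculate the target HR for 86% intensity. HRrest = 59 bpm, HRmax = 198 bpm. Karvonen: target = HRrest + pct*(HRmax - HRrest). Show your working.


Target = HRrest + pct*(HRmax - HRrest)
Heart rate reserve = HRmax - HRrest = 198 - 59 = 139 bpm
Fraction = 86% = 0.86
Target = 59 + 0.86 * 139
Target = 59 + 119.54 = 178.54 bpm

178.54 bpm


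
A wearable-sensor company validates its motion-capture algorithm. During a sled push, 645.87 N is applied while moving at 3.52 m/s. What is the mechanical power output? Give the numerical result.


P = F * v
P = 645.87 * 3.52
P = 2273.4624 W

2273.4624 W


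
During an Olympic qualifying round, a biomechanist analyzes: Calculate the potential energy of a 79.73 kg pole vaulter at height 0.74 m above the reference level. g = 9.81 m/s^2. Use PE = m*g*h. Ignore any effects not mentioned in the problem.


PE = m * g * h
PE = 79.73 * 9.81 * 0.74
PE = 782.1513 * 0.74 = 578.792 J

578.792 J


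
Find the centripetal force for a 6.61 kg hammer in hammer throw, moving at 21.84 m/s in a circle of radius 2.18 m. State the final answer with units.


Fc = m * v^2 / r
v^2 = 21.84^2 = 476.9856
Fc = 6.61 * 476.9856 / 2.18
Fc = 3152.8748 / 2.18 = 1446.2729 N

1446.2729 N


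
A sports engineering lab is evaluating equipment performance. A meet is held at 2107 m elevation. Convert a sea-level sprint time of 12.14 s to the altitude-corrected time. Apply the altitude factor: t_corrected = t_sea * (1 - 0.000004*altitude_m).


Correction factor = 1 - 0.000004 * 2107 = 0.991572
t_corrected = t_sea * factor = 12.14 * 0.991572
t_corrected = 12.0377 s

12.0377 s


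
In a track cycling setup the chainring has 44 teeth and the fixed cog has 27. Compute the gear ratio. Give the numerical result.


GR = front_teeth / rear_teeth
GR = 44 / 27
GR = 1.6296

1.6296


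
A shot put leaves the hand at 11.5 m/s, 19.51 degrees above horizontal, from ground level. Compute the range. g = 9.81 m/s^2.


R = v^2 * sin(2*theta) / g
Convert angle to radians: theta = 19.51 deg = 0.3405 rad
sin(2*theta) = sin(0.681) = 0.6296
R = 11.5^2 * 0.6296 / 9.81
R = 132.25 * 0.6296 / 9.81 = 8.4876 m

8.4876 m


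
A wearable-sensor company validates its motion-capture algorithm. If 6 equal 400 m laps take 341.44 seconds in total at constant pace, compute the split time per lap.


Split time = total_time / n_laps = 341.44 / 6
Split time = 56.9067 s per lap

56.9067 s


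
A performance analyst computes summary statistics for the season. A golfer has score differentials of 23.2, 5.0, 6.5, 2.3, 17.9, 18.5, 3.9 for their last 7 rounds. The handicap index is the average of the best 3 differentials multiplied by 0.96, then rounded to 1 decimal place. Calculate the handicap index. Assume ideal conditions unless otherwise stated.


All differentials: 23.2, 5.0, 6.5, 2.3, 17.9, 18.5, 3.9
Sorted: 2.3, 3.9, 5.0, 6.5, 17.9, 18.5, 23.2
Best 3: 2.3, 3.9, 5.0
Average of best = 11.2 / 3 = 3.7333
Raw index = 3.7333 * 0.96 = 3.584
Handicap index = round(3.584, 1) = 3.6

3.6


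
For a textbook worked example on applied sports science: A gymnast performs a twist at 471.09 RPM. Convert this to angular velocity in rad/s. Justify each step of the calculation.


omega = RPM * 2 * pi / 60
omega = 471.09 * 2 * 3.14159 / 60
omega = 2959.9458 / 60 = 49.3324 rad/s

49.3324 rad/s


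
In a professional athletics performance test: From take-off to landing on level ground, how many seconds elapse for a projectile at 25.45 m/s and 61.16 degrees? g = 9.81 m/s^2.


T = 2*v*sin(theta)/g
sin(theta) = sin(61.16 deg) = 0.876
T = 2*25.45*0.876 / 9.81
T = 44.5869 / 9.81 = 4.545 s

4.545 s


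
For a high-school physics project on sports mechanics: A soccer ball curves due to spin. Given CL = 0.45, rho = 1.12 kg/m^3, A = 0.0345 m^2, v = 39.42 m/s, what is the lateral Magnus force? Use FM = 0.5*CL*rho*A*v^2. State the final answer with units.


FM = 0.5 * CL * rho * A * v^2
FM = 0.5 * 0.45 * 1.12 * 0.0345 * 39.42^2
v^2 = 1553.9364
FM = 0.5 * 0.45 * 1.12 * 0.0345 * 1553.9364 = 13.5099 N

13.5099 N


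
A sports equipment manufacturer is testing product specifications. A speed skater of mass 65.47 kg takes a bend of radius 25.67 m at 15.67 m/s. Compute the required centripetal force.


Fc = m * v^2 / r
v^2 = 15.67^2 = 245.5489
Fc = 65.47 * 245.5489 / 25.67
Fc = 16076.0865 / 25.67 = 626.2597 N

626.2597 N


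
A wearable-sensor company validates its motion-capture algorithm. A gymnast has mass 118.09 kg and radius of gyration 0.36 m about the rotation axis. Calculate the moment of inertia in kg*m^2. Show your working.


I = m * k^2
I = 118.09 * 0.36^2
I = 118.09 * 0.1296 = 15.3045 kg*m^2

15.3045 kg*m^2


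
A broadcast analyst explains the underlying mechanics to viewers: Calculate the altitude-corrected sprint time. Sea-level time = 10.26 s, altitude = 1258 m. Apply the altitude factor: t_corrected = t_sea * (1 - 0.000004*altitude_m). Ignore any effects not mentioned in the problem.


Correction factor = 1 - 0.000004 * 1258 = 0.994968
t_corrected = t_sea * factor = 10.26 * 0.994968
t_corrected = 10.2084 s

10.2084 s


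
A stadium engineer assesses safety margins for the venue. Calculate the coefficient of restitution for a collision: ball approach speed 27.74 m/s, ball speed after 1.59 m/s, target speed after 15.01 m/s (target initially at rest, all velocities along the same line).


e = (v2_after - v1_after) / (v1_before - v2_before)
Numerator = 15.01 - 1.59 = 13.42
Denominator = 27.74 - 0 = 27.74
e = 13.42 / 27.74 = 0.4838

0.4838


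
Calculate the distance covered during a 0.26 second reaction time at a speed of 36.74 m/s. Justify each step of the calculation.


d = v * t
d = 36.74 * 0.26
d = 9.5524 m

9.5524 m


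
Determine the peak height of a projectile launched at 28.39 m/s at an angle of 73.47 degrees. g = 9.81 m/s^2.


H = (v*sin(theta))^2 / (2*g)
vy = v*sin(theta) = 28.39 * sin(73.47 deg) = 27.2167 m/s
H = vy^2 / (2*g) = 740.7469 / (2*9.81)
H = 740.7469 / 19.62 = 37.7547 m

37.7547 m


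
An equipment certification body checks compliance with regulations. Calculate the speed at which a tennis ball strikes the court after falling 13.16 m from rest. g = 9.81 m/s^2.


v = sqrt(2 * g * h)
v = sqrt(2 * 9.81 * 13.16)
v = sqrt(258.1992) = 16.0686 m/s

16.0686 m/s


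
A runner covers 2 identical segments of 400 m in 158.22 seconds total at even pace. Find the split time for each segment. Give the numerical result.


Split time = total_time / n_laps = 158.22 / 2
Split time = 79.11 s per lap

79.11 s


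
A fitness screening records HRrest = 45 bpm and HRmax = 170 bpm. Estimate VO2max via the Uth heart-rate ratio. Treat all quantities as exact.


VO2max = 15.3 * HRmax / HRrest
VO2max = 15.3 * 170 / 45
VO2max = 2601 / 45 = 57.8 mL/kg/min

57.8 mL/kg/min


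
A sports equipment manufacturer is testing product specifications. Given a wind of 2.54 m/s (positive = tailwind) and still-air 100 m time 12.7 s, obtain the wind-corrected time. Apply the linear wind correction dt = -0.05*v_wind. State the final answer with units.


dt = -0.05 * v_wind = -0.05 * 2.54 = -0.127 s
t_corrected = t_still + dt = 12.7 + (-0.127)
t_corrected = 12.573 s

12.573 s


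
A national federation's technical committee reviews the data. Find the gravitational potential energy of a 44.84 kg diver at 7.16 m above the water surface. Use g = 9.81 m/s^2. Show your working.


PE = m * g * h
PE = 44.84 * 9.81 * 7.16
PE = 439.8804 * 7.16 = 3149.5437 J

3149.5437 J


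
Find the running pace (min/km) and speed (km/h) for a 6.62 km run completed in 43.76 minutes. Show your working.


Pace = time / distance = 43.76 min / 6.62 km = 6.6103 min/km
Speed = distance / time_in_hours = 6.62 / 0.7293 hr
Speed = 9.0768 km/h

6.6103 min/km, 9.0768 km/h


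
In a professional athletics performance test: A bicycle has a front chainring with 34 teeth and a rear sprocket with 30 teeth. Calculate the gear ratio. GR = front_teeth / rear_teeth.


GR = front_teeth / rear_teeth
GR = 34 / 30
GR = 1.1333

1.1333


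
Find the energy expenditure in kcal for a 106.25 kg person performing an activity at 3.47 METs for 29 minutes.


kcal = MET * mass * time_hr
Convert time: 29 min = 0.4833 hr
kcal = 3.47 * 106.25 * 0.4833
kcal = 178.199 kcal

178.199 kcal


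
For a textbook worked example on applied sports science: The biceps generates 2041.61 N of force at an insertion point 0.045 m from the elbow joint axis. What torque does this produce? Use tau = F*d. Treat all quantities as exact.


tau = F * d
tau = 2041.61 * 0.045
tau = 91.8724 N*m

91.8724 N*m


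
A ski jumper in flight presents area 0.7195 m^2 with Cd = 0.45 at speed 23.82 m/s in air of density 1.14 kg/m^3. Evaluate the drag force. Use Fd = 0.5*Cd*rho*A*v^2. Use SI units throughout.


Fd = 0.5 * Cd * rho * A * v^2
Fd = 0.5 * 0.45 * 1.14 * 0.7195 * 23.82^2
v^2 = 567.3924
Fd = 0.5 * 0.45 * 1.14 * 0.7195 * 567.3924 = 104.7133 N

104.7133 N


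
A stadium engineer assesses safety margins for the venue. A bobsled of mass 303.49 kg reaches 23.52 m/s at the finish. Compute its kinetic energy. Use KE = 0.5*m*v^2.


KE = 0.5 * m * v^2
KE = 0.5 * 303.49 * 23.52^2
KE = 0.5 * 303.49 * 553.1904 = 83943.8772 J

83943.8772 J


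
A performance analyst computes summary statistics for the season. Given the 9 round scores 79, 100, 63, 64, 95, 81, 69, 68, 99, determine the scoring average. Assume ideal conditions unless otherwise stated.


Average = sum / n
Sum = 718
Average = 718 / 9 = 79.7778

79.7778


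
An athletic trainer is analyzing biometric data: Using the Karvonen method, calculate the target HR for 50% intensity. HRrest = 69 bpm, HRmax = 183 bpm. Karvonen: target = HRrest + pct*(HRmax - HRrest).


Target = HRrest + pct*(HRmax - HRrest)
Heart rate reserve = HRmax - HRrest = 183 - 69 = 114 bpm
Fraction = 50% = 0.5
Target = 69 + 0.5 * 114
Target = 69 + 57 = 126 bpm

126 bpm


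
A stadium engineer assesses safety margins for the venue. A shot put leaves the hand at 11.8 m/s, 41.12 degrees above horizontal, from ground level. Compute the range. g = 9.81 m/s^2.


R = v^2 * sin(2*theta) / g
Convert angle to radians: theta = 41.12 deg = 0.7177 rad
sin(2*theta) = sin(1.4354) = 0.9908
R = 11.8^2 * 0.9908 / 9.81
R = 139.24 * 0.9908 / 9.81 = 14.0637 m

14.0637 m


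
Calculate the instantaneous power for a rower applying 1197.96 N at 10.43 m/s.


P = F * v
P = 1197.96 * 10.43
P = 12494.7228 W

12494.7228 W


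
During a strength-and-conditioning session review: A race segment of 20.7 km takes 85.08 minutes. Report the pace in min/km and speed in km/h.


Pace = time / distance = 85.08 min / 20.7 km = 4.1101 min/km
Speed = distance / time_in_hours = 20.7 / 1.418 hr
Speed = 14.598 km/h

4.1101 min/km, 14.598 km/h


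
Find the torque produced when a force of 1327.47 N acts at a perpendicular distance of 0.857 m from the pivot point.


tau = F * d
tau = 1327.47 * 0.857
tau = 1137.6418 N*m

1137.6418 N*m


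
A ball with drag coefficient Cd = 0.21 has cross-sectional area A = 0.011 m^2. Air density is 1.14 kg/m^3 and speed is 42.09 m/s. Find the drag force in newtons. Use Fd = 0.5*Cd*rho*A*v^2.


Fd = 0.5 * Cd * rho * A * v^2
Fd = 0.5 * 0.21 * 1.14 * 0.011 * 42.09^2
v^2 = 1771.5681
Fd = 0.5 * 0.21 * 1.14 * 0.011 * 1771.5681 = 2.3326 N

2.3326 N


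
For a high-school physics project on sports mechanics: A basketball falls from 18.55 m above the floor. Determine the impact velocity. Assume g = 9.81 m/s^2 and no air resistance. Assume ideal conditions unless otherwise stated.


v = sqrt(2 * g * h)
v = sqrt(2 * 9.81 * 18.55)
v = sqrt(363.951) = 19.0775 m/s

19.0775 m/s


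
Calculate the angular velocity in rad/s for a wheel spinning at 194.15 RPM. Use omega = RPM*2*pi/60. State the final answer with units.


omega = RPM * 2 * pi / 60
omega = 194.15 * 2 * 3.14159 / 60
omega = 1219.8804 / 60 = 20.3313 rad/s

20.3313 rad/s


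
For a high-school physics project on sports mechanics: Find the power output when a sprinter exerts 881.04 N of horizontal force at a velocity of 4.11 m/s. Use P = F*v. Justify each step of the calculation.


P = F * v
P = 881.04 * 4.11
P = 3621.0744 W

3621.0744 W


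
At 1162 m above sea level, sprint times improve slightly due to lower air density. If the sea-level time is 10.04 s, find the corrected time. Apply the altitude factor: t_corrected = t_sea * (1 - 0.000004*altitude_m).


Correction factor = 1 - 0.000004 * 1162 = 0.995352
t_corrected = t_sea * factor = 10.04 * 0.995352
t_corrected = 9.9933 s

9.9933 s


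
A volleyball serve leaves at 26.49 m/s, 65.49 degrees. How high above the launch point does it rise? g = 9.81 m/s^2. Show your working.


H = (v*sin(theta))^2 / (2*g)
vy = v*sin(theta) = 26.49 * sin(65.49 deg) = 24.103 m/s
H = vy^2 / (2*g) = 580.9525 / (2*9.81)
H = 580.9525 / 19.62 = 29.6102 m

29.6102 m


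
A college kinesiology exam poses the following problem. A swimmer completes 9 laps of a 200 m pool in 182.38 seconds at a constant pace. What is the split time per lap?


Split time = total_time / n_laps = 182.38 / 9
Split time = 20.2644 s per lap

20.2644 s


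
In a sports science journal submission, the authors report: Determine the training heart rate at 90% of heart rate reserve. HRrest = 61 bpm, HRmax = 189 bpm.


Target = HRrest + pct*(HRmax - HRrest)
Heart rate reserve = HRmax - HRrest = 189 - 61 = 128 bpm
Fraction = 90% = 0.9
Target = 61 + 0.9 * 128
Target = 61 + 115.2 = 176.2 bpm

176.2 bpm


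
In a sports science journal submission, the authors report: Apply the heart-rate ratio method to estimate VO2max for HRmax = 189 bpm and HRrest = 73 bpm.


VO2max = 15.3 * HRmax / HRrest
VO2max = 15.3 * 189 / 73
VO2max = 2891.7 / 73 = 39.6123 mL/kg/min

39.6123 mL/kg/min


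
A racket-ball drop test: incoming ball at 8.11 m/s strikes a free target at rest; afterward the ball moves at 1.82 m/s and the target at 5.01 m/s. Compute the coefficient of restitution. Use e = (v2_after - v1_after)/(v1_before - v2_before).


e = (v2_after - v1_after) / (v1_before - v2_before)
Numerator = 5.01 - 1.82 = 3.19
Denominator = 8.11 - 0 = 8.11
e = 3.19 / 8.11 = 0.3933

0.3933


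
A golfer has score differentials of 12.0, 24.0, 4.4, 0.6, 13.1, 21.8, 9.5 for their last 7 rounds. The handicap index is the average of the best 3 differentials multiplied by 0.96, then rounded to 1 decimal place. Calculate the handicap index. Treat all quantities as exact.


All differentials: 12.0, 24.0, 4.4, 0.6, 13.1, 21.8, 9.5
Sorted: 0.6, 4.4, 9.5, 12.0, 13.1, 21.8, 24.0
Best 3: 0.6, 4.4, 9.5
Average of best = 14.5 / 3 = 4.8333
Raw index = 4.8333 * 0.96 = 4.64
Handicap index = round(4.64, 1) = 4.6

4.6


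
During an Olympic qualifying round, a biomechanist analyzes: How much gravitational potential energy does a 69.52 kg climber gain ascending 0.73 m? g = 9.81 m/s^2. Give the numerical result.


PE = m * g * h
PE = 69.52 * 9.81 * 0.73
PE = 681.9912 * 0.73 = 497.8536 J

497.8536 J


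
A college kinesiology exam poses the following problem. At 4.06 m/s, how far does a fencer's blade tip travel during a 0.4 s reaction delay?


d = v * t
d = 4.06 * 0.4
d = 1.624 m

1.624 m


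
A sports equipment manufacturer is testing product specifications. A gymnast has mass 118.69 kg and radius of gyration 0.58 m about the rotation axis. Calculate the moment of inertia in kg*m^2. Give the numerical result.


I = m * k^2
I = 118.69 * 0.58^2
I = 118.69 * 0.3364 = 39.9273 kg*m^2

39.9273 kg*m^2


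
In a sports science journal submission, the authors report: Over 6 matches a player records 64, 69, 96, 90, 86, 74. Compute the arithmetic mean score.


Average = sum / n
Sum = 479
Average = 479 / 6 = 79.8333

79.8333


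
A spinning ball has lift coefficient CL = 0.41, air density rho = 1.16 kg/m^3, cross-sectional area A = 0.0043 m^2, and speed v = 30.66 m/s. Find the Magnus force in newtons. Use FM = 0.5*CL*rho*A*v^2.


FM = 0.5 * CL * rho * A * v^2
FM = 0.5 * 0.41 * 1.16 * 0.0043 * 30.66^2
v^2 = 940.0356
FM = 0.5 * 0.41 * 1.16 * 0.0043 * 940.0356 = 0.9612 N

0.9612 N


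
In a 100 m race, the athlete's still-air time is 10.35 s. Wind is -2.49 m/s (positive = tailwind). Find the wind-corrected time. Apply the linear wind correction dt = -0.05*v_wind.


dt = -0.05 * v_wind = -0.05 * -2.49 = 0.1245 s
t_corrected = t_still + dt = 10.35 + (0.1245)
t_corrected = 10.4745 s

10.4745 s


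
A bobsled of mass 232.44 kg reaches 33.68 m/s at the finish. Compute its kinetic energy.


KE = 0.5 * m * v^2
KE = 0.5 * 232.44 * 33.68^2
KE = 0.5 * 232.44 * 1134.3424 = 131833.2737 J

131833.2737 J


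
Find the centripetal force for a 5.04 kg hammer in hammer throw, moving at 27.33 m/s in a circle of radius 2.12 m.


Fc = m * v^2 / r
v^2 = 27.33^2 = 746.9289
Fc = 5.04 * 746.9289 / 2.12
Fc = 3764.5217 / 2.12 = 1775.7178 N

1775.7178 N


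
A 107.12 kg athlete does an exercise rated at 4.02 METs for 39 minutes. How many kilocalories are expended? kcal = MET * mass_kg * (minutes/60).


kcal = MET * mass * time_hr
Convert time: 39 min = 0.65 hr
kcal = 4.02 * 107.12 * 0.65
kcal = 279.9046 kcal

279.9046 kcal


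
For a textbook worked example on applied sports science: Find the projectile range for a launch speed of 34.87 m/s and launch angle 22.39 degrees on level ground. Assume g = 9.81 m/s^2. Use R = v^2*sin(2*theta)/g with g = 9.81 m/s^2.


R = v^2 * sin(2*theta) / g
Convert angle to radians: theta = 22.39 deg = 0.3908 rad
sin(2*theta) = sin(0.7816) = 0.7044
R = 34.87^2 * 0.7044 / 9.81
R = 1215.9169 * 0.7044 / 9.81 = 87.3064 m

87.3064 m


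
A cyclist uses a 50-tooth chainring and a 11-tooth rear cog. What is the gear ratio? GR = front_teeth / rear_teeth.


GR = front_teeth / rear_teeth
GR = 50 / 11
GR = 4.5455

4.5455


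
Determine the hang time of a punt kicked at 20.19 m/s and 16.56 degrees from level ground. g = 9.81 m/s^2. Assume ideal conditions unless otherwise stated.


T = 2*v*sin(theta)/g
sin(theta) = sin(16.56 deg) = 0.285
T = 2*20.19*0.285 / 9.81
T = 11.5091 / 9.81 = 1.1732 s

1.1732 s


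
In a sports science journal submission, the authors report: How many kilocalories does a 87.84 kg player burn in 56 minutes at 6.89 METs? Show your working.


kcal = MET * mass * time_hr
Convert time: 56 min = 0.9333 hr
kcal = 6.89 * 87.84 * 0.9333
kcal = 564.8698 kcal

564.8698 kcal


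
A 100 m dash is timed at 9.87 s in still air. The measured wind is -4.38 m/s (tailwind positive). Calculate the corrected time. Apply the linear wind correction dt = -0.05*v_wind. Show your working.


dt = -0.05 * v_wind = -0.05 * -4.38 = 0.219 s
t_corrected = t_still + dt = 9.87 + (0.219)
t_corrected = 10.089 s

10.089 s


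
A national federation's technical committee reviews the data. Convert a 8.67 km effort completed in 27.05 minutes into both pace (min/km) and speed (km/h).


Pace = time / distance = 27.05 min / 8.67 km = 3.12 min/km
Speed = distance / time_in_hours = 8.67 / 0.4508 hr
Speed = 19.2311 km/h

3.12 min/km, 19.2311 km/h


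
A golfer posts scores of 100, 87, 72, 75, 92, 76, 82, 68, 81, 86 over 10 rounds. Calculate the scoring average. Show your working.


Average = sum / n
Sum = 819
Average = 819 / 10 = 81.9

81.9


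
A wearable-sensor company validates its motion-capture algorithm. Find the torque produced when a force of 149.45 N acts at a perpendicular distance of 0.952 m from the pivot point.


tau = F * d
tau = 149.45 * 0.952
tau = 142.2764 N*m

142.2764 N*m


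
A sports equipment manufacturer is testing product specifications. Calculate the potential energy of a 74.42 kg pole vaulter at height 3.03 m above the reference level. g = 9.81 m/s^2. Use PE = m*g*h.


PE = m * g * h
PE = 74.42 * 9.81 * 3.03
PE = 730.0602 * 3.03 = 2212.0824 J

2212.0824 J


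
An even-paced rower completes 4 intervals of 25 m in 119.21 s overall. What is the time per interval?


Split time = total_time / n_laps = 119.21 / 4
Split time = 29.8025 s per lap

29.8025 s


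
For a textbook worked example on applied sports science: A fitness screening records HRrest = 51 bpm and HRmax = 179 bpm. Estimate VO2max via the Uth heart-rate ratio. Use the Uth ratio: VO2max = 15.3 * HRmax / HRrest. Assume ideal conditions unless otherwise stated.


VO2max = 15.3 * HRmax / HRrest
VO2max = 15.3 * 179 / 51
VO2max = 2738.7 / 51 = 53.7 mL/kg/min

53.7 mL/kg/min


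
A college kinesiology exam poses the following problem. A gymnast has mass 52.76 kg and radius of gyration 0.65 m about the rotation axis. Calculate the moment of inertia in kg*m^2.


I = m * k^2
I = 52.76 * 0.65^2
I = 52.76 * 0.4225 = 22.2911 kg*m^2

22.2911 kg*m^2


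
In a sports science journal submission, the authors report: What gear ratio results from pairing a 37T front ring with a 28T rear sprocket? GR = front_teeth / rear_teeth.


GR = front_teeth / rear_teeth
GR = 37 / 28
GR = 1.3214

1.3214


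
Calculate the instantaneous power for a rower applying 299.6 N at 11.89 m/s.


P = F * v
P = 299.6 * 11.89
P = 3562.244 W

3562.244 W


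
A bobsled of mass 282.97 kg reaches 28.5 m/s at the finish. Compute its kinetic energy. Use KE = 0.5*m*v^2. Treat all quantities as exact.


KE = 0.5 * m * v^2
KE = 0.5 * 282.97 * 28.5^2
KE = 0.5 * 282.97 * 812.25 = 114921.1913 J

114921.1913 J


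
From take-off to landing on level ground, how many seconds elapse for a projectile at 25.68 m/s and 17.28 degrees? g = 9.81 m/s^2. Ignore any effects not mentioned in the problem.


T = 2*v*sin(theta)/g
sin(theta) = sin(17.28 deg) = 0.297
T = 2*25.68*0.297 / 9.81
T = 15.2561 / 9.81 = 1.5552 s

1.5552 s


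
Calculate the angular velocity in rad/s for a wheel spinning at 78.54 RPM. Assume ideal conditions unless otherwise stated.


omega = RPM * 2 * pi / 60
omega = 78.54 * 2 * 3.14159 / 60
omega = 493.4814 / 60 = 8.2247 rad/s

8.2247 rad/s


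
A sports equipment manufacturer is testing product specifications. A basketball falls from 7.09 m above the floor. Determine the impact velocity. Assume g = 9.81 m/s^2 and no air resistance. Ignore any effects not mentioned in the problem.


v = sqrt(2 * g * h)
v = sqrt(2 * 9.81 * 7.09)
v = sqrt(139.1058) = 11.7943 m/s

11.7943 m/s


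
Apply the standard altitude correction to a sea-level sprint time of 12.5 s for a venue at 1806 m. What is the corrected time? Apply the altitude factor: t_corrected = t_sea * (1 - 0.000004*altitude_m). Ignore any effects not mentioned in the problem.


Correction factor = 1 - 0.000004 * 1806 = 0.992776
t_corrected = t_sea * factor = 12.5 * 0.992776
t_corrected = 12.4097 s

12.4097 s


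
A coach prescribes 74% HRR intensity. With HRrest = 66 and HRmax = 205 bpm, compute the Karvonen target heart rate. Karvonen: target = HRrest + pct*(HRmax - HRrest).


Target = HRrest + pct*(HRmax - HRrest)
Heart rate reserve = HRmax - HRrest = 205 - 66 = 139 bpm
Fraction = 74% = 0.74
Target = 66 + 0.74 * 139
Target = 66 + 102.86 = 168.86 bpm

168.86 bpm


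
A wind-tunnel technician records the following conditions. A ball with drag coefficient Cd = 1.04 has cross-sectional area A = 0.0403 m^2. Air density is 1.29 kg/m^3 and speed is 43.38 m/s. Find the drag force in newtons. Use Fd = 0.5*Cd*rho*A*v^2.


Fd = 0.5 * Cd * rho * A * v^2
Fd = 0.5 * 1.04 * 1.29 * 0.0403 * 43.38^2
v^2 = 1881.8244
Fd = 0.5 * 1.04 * 1.29 * 0.0403 * 1881.8244 = 50.8718 N

50.8718 N


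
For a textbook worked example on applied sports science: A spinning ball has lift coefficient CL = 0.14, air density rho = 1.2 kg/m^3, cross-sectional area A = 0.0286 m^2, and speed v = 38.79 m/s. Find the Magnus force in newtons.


FM = 0.5 * CL * rho * A * v^2
FM = 0.5 * 0.14 * 1.2 * 0.0286 * 38.79^2
v^2 = 1504.6641
FM = 0.5 * 0.14 * 1.2 * 0.0286 * 1504.6641 = 3.6148 N

3.6148 N


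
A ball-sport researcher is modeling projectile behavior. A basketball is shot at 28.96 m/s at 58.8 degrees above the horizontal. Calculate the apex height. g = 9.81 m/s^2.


H = (v*sin(theta))^2 / (2*g)
vy = v*sin(theta) = 28.96 * sin(58.8 deg) = 24.7713 m/s
H = vy^2 / (2*g) = 613.6197 / (2*9.81)
H = 613.6197 / 19.62 = 31.2752 m

31.2752 m


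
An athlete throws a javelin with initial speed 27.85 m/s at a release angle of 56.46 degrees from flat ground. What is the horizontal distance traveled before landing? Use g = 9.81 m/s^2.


R = v^2 * sin(2*theta) / g
Convert angle to radians: theta = 56.46 deg = 0.9854 rad
sin(2*theta) = sin(1.9708) = 0.921
R = 27.85^2 * 0.921 / 9.81
R = 775.6225 * 0.921 / 9.81 = 72.8223 m

72.8223 m


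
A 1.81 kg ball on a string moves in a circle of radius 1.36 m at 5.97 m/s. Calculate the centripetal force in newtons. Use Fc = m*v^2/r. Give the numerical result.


Fc = m * v^2 / r
v^2 = 5.97^2 = 35.6409
Fc = 1.81 * 35.6409 / 1.36
Fc = 64.51 / 1.36 = 47.4338 N

47.4338 N


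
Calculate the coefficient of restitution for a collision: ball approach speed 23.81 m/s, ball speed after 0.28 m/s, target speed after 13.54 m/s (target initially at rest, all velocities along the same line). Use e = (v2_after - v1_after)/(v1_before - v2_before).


e = (v2_after - v1_after) / (v1_before - v2_before)
Numerator = 13.54 - 0.28 = 13.26
Denominator = 23.81 - 0 = 23.81
e = 13.26 / 23.81 = 0.5569

0.5569


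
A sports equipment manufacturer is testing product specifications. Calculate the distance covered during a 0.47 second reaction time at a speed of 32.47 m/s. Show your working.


d = v * t
d = 32.47 * 0.47
d = 15.2609 m

15.2609 m


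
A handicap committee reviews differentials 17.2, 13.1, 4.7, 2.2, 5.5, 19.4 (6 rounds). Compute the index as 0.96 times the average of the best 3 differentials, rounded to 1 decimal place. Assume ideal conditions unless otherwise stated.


All differentials: 17.2, 13.1, 4.7, 2.2, 5.5, 19.4
Sorted: 2.2, 4.7, 5.5, 13.1, 17.2, 19.4
Best 3: 2.2, 4.7, 5.5
Average of best = 12.4 / 3 = 4.1333
Raw index = 4.1333 * 0.96 = 3.968
Handicap index = round(3.968, 1) = 4.0

4.0


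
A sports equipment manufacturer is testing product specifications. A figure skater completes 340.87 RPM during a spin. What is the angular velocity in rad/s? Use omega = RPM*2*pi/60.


omega = RPM * 2 * pi / 60
omega = 340.87 * 2 * 3.14159 / 60
omega = 2141.7494 / 60 = 35.6958 rad/s

35.6958 rad/s


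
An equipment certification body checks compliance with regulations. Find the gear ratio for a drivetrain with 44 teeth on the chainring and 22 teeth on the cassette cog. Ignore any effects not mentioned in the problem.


GR = front_teeth / rear_teeth
GR = 44 / 22
GR = 2

2


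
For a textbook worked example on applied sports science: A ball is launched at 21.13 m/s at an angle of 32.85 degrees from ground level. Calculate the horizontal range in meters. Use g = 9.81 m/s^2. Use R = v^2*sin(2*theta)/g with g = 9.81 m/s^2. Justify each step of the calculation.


R = v^2 * sin(2*theta) / g
Convert angle to radians: theta = 32.85 deg = 0.5733 rad
sin(2*theta) = sin(1.1467) = 0.9114
R = 21.13^2 * 0.9114 / 9.81
R = 446.4769 * 0.9114 / 9.81 = 41.4802 m

41.4802 m


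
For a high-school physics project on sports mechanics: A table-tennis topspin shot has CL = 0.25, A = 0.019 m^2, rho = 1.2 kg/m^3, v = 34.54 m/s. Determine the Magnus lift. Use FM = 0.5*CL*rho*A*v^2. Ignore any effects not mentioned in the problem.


FM = 0.5 * CL * rho * A * v^2
FM = 0.5 * 0.25 * 1.2 * 0.019 * 34.54^2
v^2 = 1193.0116
FM = 0.5 * 0.25 * 1.2 * 0.019 * 1193.0116 = 3.4001 N

3.4001 N


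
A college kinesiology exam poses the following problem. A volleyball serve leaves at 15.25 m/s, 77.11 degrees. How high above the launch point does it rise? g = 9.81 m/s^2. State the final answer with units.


H = (v*sin(theta))^2 / (2*g)
vy = v*sin(theta) = 15.25 * sin(77.11 deg) = 14.8657 m/s
H = vy^2 / (2*g) = 220.9891 / (2*9.81)
H = 220.9891 / 19.62 = 11.2635 m

11.2635 m


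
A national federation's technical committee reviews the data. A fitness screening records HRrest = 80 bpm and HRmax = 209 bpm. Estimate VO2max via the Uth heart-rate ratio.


VO2max = 15.3 * HRmax / HRrest
VO2max = 15.3 * 209 / 80
VO2max = 3197.7 / 80 = 39.9713 mL/kg/min

39.9713 mL/kg/min


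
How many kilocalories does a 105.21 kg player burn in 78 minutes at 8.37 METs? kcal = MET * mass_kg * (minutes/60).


kcal = MET * mass * time_hr
Convert time: 78 min = 1.3 hr
kcal = 8.37 * 105.21 * 1.3
kcal = 1144.79 kcal

1144.79 kcal


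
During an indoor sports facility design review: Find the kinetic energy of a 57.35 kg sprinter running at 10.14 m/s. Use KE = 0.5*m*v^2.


KE = 0.5 * m * v^2
KE = 0.5 * 57.35 * 10.14^2
KE = 0.5 * 57.35 * 102.8196 = 2948.352 J

2948.352 J


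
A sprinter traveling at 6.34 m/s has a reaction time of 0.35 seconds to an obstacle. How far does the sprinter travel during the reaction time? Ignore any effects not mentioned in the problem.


d = v * t
d = 6.34 * 0.35
d = 2.219 m

2.219 m


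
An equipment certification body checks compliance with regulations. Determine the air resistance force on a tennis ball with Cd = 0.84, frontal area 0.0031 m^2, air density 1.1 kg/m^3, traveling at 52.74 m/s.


Fd = 0.5 * Cd * rho * A * v^2
Fd = 0.5 * 0.84 * 1.1 * 0.0031 * 52.74^2
v^2 = 2781.5076
Fd = 0.5 * 0.84 * 1.1 * 0.0031 * 2781.5076 = 3.9837 N

3.9837 N


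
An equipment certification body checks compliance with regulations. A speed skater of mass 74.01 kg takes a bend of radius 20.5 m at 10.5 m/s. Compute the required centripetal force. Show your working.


Fc = m * v^2 / r
v^2 = 10.5^2 = 110.25
Fc = 74.01 * 110.25 / 20.5
Fc = 8159.6025 / 20.5 = 398.0294 N

398.0294 N


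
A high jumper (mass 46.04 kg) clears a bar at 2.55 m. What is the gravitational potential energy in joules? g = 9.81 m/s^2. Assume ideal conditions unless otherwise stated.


PE = m * g * h
PE = 46.04 * 9.81 * 2.55
PE = 451.6524 * 2.55 = 1151.7136 J

1151.7136 J


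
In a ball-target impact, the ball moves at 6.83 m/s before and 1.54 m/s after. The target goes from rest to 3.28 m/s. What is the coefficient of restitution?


e = (v2_after - v1_after) / (v1_before - v2_before)
Numerator = 3.28 - 1.54 = 1.74
Denominator = 6.83 - 0 = 6.83
e = 1.74 / 6.83 = 0.2548

0.2548


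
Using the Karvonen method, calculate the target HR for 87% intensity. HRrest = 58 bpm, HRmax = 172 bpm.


Target = HRrest + pct*(HRmax - HRrest)
Heart rate reserve = HRmax - HRrest = 172 - 58 = 114 bpm
Fraction = 87% = 0.87
Target = 58 + 0.87 * 114
Target = 58 + 99.18 = 157.18 bpm

157.18 bpm


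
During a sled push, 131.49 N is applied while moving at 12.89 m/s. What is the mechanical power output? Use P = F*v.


P = F * v
P = 131.49 * 12.89
P = 1694.9061 W

1694.9061 W


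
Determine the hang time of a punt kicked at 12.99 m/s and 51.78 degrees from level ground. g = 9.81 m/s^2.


T = 2*v*sin(theta)/g
sin(theta) = sin(51.78 deg) = 0.7856
T = 2*12.99*0.7856 / 9.81
T = 20.411 / 9.81 = 2.0806 s

2.0806 s


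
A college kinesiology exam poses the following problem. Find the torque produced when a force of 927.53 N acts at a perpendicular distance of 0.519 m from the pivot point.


tau = F * d
tau = 927.53 * 0.519
tau = 481.3881 N*m

481.3881 N*m


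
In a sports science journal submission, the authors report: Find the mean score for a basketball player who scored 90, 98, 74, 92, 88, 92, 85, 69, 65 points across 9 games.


Average = sum / n
Sum = 753
Average = 753 / 9 = 83.6667

83.6667


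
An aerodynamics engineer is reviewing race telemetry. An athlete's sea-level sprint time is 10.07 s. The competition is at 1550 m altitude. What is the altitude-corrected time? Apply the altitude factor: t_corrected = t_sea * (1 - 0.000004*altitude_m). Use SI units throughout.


Correction factor = 1 - 0.000004 * 1550 = 0.9938
t_corrected = t_sea * factor = 10.07 * 0.9938
t_corrected = 10.0076 s

10.0076 s


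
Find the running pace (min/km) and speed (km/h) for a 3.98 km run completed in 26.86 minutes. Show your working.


Pace = time / distance = 26.86 min / 3.98 km = 6.7487 min/km
Speed = distance / time_in_hours = 3.98 / 0.4477 hr
Speed = 8.8905 km/h

6.7487 min/km, 8.8905 km/h


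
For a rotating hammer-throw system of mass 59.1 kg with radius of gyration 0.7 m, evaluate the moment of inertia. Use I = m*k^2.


I = m * k^2
I = 59.1 * 0.7^2
I = 59.1 * 0.49 = 28.959 kg*m^2

28.959 kg*m^2


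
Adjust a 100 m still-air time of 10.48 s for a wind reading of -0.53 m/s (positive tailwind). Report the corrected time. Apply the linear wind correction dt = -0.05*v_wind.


dt = -0.05 * v_wind = -0.05 * -0.53 = 0.0265 s
t_corrected = t_still + dt = 10.48 + (0.0265)
t_corrected = 10.5065 s

10.5065 s


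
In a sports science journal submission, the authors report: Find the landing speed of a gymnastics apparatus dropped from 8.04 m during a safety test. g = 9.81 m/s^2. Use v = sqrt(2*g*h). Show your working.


v = sqrt(2 * g * h)
v = sqrt(2 * 9.81 * 8.04)
v = sqrt(157.7448) = 12.5596 m/s

12.5596 m/s


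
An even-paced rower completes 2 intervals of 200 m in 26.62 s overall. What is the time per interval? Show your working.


Split time = total_time / n_laps = 26.62 / 2
Split time = 13.31 s per lap

13.31 s


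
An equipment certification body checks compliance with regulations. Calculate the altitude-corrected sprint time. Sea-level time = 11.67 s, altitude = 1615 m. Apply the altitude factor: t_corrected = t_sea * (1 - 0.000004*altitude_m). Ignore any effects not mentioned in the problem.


Correction factor = 1 - 0.000004 * 1615 = 0.99354
t_corrected = t_sea * factor = 11.67 * 0.99354
t_corrected = 11.5946 s

11.5946 s


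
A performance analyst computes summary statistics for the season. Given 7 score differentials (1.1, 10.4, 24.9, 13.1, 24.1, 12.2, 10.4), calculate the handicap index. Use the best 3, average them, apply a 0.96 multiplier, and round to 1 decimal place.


All differentials: 1.1, 10.4, 24.9, 13.1, 24.1, 12.2, 10.4
Sorted: 1.1, 10.4, 10.4, 12.2, 13.1, 24.1, 24.9
Best 3: 1.1, 10.4, 10.4
Average of best = 21.9 / 3 = 7.3
Raw index = 7.3 * 0.96 = 7.008
Handicap index = round(7.008, 1) = 7.0

7.0


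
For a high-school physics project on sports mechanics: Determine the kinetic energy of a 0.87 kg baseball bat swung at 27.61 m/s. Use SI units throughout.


KE = 0.5 * m * v^2
KE = 0.5 * 0.87 * 27.61^2
KE = 0.5 * 0.87 * 762.3121 = 331.6058 J

331.6058 J


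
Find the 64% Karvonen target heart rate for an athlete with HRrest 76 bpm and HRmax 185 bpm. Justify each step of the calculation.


Target = HRrest + pct*(HRmax - HRrest)
Heart rate reserve = HRmax - HRrest = 185 - 76 = 109 bpm
Fraction = 64% = 0.64
Target = 76 + 0.64 * 109
Target = 76 + 69.76 = 145.76 bpm

145.76 bpm
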